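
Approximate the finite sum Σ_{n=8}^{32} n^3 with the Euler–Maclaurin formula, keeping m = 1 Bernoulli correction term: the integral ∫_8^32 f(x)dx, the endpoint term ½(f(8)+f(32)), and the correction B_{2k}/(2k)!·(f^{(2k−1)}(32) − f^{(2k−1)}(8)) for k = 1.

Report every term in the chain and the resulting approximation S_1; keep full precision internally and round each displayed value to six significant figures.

S_1 ≈ 278000

The integral term ∫_8^32 x^3 dx = 261120.
Boundary: ½(f(8) + f(32)) = ½(512.000 + 32768.0) = 16640.0.
So far: 277760.
Correction k=1: B_{2}/2! · (f^{(1)}(32) − f^{(1)}(8)) = 1/12 · (3072.00 − 192.000) = 240.000.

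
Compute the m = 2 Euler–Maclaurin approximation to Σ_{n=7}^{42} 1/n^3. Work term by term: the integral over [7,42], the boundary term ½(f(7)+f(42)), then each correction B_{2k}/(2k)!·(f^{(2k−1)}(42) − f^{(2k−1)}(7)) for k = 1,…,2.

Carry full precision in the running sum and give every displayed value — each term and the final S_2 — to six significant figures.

Integral: ∫_7^42 1/x^3 dx = 0.00992063.
Boundary: ½(f(7) + f(42)) = ½(0.00291545 + 1.34975e-05) = 0.00146447.
So far: 0.0113851.
k=1: B_{2}/(2)! × [f^{(1)}(42) − f^{(1)}(7)] = 1/12 × (-9.64104e-07 − (-0.00124948)) = 0.000104043.
Running total after k=1: 0.0114892.
k=2: B_{4}/(4)! × [f^{(3)}(42) − f^{(3)}(7)] = −1/720 × (-1.09309e-08 − (-0.000509992)) = -7.08306e-07.

S_2 ≈ 0.0114884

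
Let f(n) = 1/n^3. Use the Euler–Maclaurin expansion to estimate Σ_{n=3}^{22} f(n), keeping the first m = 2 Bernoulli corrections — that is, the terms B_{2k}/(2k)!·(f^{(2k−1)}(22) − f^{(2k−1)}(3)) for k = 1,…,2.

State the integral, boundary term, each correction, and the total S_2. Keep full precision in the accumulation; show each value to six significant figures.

S_2 ≈ 0.0760590

The integral term ∫_3^22 1/x^3 dx = 0.0545225.
Boundary: ½(f(3) + f(22)) = ½(0.0370370 + 9.39144e-05) = 0.0185655.
So far: 0.0730880.
Order-1 term: 1/12 · (-1.28065e-05 − (-0.0370370)) = 0.00308535.
Running total after k=1: 0.0761733.
Order-2 term: −1/720 · (-5.29194e-07 − (-0.0823045)) = -0.000114311.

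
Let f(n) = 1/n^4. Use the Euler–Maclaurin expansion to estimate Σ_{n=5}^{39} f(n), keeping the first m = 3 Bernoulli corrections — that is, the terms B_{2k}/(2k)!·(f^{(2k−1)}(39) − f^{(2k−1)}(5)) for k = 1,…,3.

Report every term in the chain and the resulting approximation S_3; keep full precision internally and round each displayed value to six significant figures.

The integral term ∫_5^39 1/x^4 dx = 0.00266105.
½[f(5) + f(39)] = ½[0.00160000 + 4.32257e-07] = 0.000800216.
Integral + boundary = 0.00346126.
k=1: B_{2}/(2)! × [f^{(1)}(39) − f^{(1)}(5)] = 1/12 × (-4.43340e-08 − (-0.00128000)) = 0.000106663.
Running total after k=1: 0.00356793.
k=2: B_{4}/(4)! × [f^{(3)}(39) − f^{(3)}(5)] = −1/720 × (-8.74438e-10 − (-0.00153600)) = -2.13333e-06.
Running total after k=2: 0.00356579.
k=3: B_{6}/(6)! × [f^{(5)}(39) − f^{(5)}(5)] = 1/30240 × (-3.21950e-11 − (-0.00344064)) = 1.13778e-07.

S_3 ≈ 0.00356591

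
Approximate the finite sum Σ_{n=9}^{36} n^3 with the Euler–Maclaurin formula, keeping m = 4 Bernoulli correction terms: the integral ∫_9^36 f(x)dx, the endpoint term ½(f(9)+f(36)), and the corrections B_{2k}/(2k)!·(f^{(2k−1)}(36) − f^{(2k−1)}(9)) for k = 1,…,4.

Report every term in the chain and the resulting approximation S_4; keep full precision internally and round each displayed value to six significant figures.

∫_9^36 x^3 dx evaluates to 418264.
Endpoint term: (f(9) + f(36))/2 = (729.000 + 46656.0)/2 = 23692.5.
Running total after boundary: 441956.
Correction k=1: B_{2}/2! · (f^{(1)}(36) − f^{(1)}(9)) = 1/12 · (3888.00 − 243.000) = 303.750.
Running total after k=1: 442260.
Correction k=2: B_{4}/4! · (f^{(3)}(36) − f^{(3)}(9)) = −1/720 · (6.00000 − 6.00000) = 0.00000.
Running total after k=2: 442260.
Correction k=3: B_{6}/6! · (f^{(5)}(36) − f^{(5)}(9)) = 1/30240 · (0.00000 − 0.00000) = 0.00000.
Running total after k=3: 442260.
Correction k=4: B_{8}/8! · (f^{(7)}(36) − f^{(7)}(9)) = −1/1209600 · (0.00000 − 0.00000) = 0.00000.

S_4 ≈ 442260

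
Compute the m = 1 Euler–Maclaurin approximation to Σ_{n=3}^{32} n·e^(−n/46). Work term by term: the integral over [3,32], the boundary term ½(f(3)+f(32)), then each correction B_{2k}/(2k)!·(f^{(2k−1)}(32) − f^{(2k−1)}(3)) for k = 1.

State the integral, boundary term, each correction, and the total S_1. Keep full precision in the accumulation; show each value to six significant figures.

S_1 ≈ 331.504

Integral: ∫_3^32 x·e^(−x/46) dx = 322.179.
½[f(3) + f(32)] = ½[2.81059 + 15.9600] = 9.38528.
So far: 331.565.
Order-1 term: 1/12 · (0.151793 − 0.875764) = -0.0603309.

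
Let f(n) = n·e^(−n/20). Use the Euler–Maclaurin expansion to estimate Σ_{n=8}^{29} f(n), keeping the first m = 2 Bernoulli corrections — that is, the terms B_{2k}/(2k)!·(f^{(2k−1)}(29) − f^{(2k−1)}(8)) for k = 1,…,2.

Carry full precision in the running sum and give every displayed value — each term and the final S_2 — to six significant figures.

∫_8^29 x·e^(−x/20) dx evaluates to 145.500.
½[f(8) + f(29)] = ½[5.36256 + 6.80254] = 6.08255.
Integral + boundary = 151.583.
Order-1 term: 1/12 · (-0.105557 − 0.402192) = -0.0423124.
Running total after k=1: 151.541.
Order-2 term: −1/720 · (0.000908960 − 0.00435708) = 4.78906e-06.

S_2 ≈ 151.541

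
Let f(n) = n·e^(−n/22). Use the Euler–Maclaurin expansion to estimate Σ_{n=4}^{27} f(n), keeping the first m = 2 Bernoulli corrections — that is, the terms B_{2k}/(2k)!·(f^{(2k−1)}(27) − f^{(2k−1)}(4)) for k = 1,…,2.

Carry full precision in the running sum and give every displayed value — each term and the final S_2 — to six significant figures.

The integral term ∫_4^27 x·e^(−x/22) dx = 160.955.
Endpoint term: (f(4) + f(27))/2 = (3.33501 + 7.91345)/2 = 5.62423.
Integral + boundary = 166.579.
k=1: B_{2}/(2)! × [f^{(1)}(27) − f^{(1)}(4)] = 1/12 × (-0.0666116 − 0.682161) = -0.0623978.
After k=1: 166.517.
k=2: B_{4}/(4)! × [f^{(3)}(27) − f^{(3)}(4)] = −1/720 × (0.00107349 − 0.00485468) = 5.25166e-06.

S_2 ≈ 166.517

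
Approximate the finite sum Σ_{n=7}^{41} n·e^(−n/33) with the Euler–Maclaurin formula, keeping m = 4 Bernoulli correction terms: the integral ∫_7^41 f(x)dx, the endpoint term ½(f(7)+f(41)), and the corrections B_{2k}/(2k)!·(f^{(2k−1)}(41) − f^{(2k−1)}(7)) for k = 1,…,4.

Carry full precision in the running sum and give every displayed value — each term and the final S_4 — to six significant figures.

Integral: ∫_7^41 x·e^(−x/33) dx = 362.739.
Boundary: ½(f(7) + f(41)) = ½(5.66207 + 11.8360) = 8.74905.
So far: 371.488.
Order-1 term: 1/12 · (-0.0699839 − 0.637289) = -0.0589394.
Running total after k=1: 371.429.
Order-2 term: −1/720 · (0.000465917 − 0.00207073) = 2.22890e-06.
Running total after k=2: 371.429.
Order-3 term: 1/30240 · (9.14690e-07 − 3.26561e-06) = -7.77421e-11.
Running total after k=3: 371.429.
Order-4 term: −1/1209600 · (1.28700e-09 − 4.25135e-09) = 2.45069e-15.

S_4 ≈ 371.429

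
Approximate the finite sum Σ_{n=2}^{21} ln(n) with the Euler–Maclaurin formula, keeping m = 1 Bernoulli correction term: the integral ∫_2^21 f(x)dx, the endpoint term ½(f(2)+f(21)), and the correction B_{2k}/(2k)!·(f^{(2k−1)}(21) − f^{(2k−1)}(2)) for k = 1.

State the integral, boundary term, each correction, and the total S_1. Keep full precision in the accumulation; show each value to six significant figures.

∫_2^21 ln(x) dx evaluates to 43.5487.
½[f(2) + f(21)] = ½[0.693147 + 3.04452] = 1.86883.
Integral + boundary = 45.4175.
Correction k=1: B_{2}/2! · (f^{(1)}(21) − f^{(1)}(2)) = 1/12 · (0.0476190 − 0.500000) = -0.0376984.

S_1 ≈ 45.3798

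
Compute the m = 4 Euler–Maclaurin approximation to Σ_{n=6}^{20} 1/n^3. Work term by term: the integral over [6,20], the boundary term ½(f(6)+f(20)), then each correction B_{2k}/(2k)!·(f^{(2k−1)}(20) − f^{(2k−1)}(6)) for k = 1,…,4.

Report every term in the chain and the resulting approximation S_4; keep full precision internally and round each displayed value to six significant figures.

The integral term ∫_6^20 1/x^3 dx = 0.0126389.
Endpoint term: (f(6) + f(20))/2 = (0.00462963 + 0.000125000)/2 = 0.00237731.
Integral + boundary = 0.0150162.
k=1: B_{2}/(2)! × [f^{(1)}(20) − f^{(1)}(6)] = 1/12 × (-1.87500e-05 − (-0.00231481)) = 0.000191339.
After k=1: 0.0152075.
k=2: B_{4}/(4)! × [f^{(3)}(20) − f^{(3)}(6)] = −1/720 × (-9.37500e-07 − (-0.00128601)) = -1.78482e-06.
After k=2: 0.0152058.
k=3: B_{6}/(6)! × [f^{(5)}(20) − f^{(5)}(6)] = 1/30240 × (-9.84375e-08 − (-0.00150034)) = 4.96113e-08.
After k=3: 0.0152058.
k=4: B_{8}/(8)! × [f^{(7)}(20) − f^{(7)}(6)] = −1/1209600 × (-1.77188e-08 − (-0.00300069)) = -2.48071e-09.

S_4 ≈ 0.0152058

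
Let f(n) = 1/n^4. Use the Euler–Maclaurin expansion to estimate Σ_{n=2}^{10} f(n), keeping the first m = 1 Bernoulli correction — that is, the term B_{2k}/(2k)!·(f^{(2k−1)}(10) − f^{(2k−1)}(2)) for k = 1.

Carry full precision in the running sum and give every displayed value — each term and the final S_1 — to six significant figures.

S_1 ≈ 0.0830467

∫_2^10 1/x^4 dx evaluates to 0.0413333.
Endpoint term: (f(2) + f(10))/2 = (0.0625000 + 0.000100000)/2 = 0.0313000.
Integral + boundary = 0.0726333.
k=1: B_{2}/(2)! × [f^{(1)}(10) − f^{(1)}(2)] = 1/12 × (-4.00000e-05 − (-0.125000)) = 0.0104133.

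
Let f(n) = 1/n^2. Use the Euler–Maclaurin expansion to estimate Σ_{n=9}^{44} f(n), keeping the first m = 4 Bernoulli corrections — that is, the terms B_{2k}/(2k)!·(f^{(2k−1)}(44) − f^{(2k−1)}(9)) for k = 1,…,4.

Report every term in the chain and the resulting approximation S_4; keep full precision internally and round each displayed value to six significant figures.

S_4 ≈ 0.0950411

The integral term ∫_9^44 1/x^2 dx = 0.0883838.
½[f(9) + f(44)] = ½[0.0123457 + 0.000516529] = 0.00643110.
Integral + boundary = 0.0948149.
k=1: B_{2}/(2)! × [f^{(1)}(44) − f^{(1)}(9)] = 1/12 × (-2.34786e-05 − (-0.00274348)) = 0.000226667.
Running total after k=1: 0.0950416.
k=2: B_{4}/(4)! × [f^{(3)}(44) − f^{(3)}(9)] = −1/720 × (-1.45528e-07 − (-0.000406442)) = -5.64301e-07.
Running total after k=2: 0.0950410.
k=3: B_{6}/(6)! × [f^{(5)}(44) − f^{(5)}(9)] = 1/30240 × (-2.25509e-09 − (-0.000150534)) = 4.97791e-09.
Running total after k=3: 0.0950411.
k=4: B_{8}/(8)! × [f^{(7)}(44) − f^{(7)}(9)] = −1/1209600 × (-6.52299e-11 − (-0.000104073)) = -8.60391e-11.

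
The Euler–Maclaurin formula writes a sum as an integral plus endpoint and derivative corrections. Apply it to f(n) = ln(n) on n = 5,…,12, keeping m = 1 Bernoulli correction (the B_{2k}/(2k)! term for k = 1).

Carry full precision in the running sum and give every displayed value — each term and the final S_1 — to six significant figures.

The integral term ∫_5^12 ln(x) dx = 14.7717.
Boundary: ½(f(5) + f(12)) = ½(1.60944 + 2.48491) = 2.04717.
So far: 16.8189.
Order-1 term: 1/12 · (0.0833333 − 0.200000) = -0.00972222.

S_1 ≈ 16.8091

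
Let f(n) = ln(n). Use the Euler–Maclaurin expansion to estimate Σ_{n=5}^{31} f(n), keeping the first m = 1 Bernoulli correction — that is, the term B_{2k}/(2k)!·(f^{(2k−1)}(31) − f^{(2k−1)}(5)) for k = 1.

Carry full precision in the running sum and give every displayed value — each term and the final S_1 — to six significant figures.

S_1 ≈ 74.9141

Integral: ∫_5^31 ln(x) dx = 72.4064.
Boundary: ½(f(5) + f(31)) = ½(1.60944 + 3.43399) = 2.52171.
So far: 74.9281.
k=1: B_{2}/(2)! × [f^{(1)}(31) − f^{(1)}(5)] = 1/12 × (0.0322581 − 0.200000) = -0.0139785.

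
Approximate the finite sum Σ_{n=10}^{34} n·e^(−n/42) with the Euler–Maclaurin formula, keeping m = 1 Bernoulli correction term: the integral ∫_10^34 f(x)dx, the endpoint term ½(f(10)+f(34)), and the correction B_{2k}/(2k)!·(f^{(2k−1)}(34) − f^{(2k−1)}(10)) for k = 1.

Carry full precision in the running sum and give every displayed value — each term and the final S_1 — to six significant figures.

S_1 ≈ 312.071

The integral term ∫_10^34 x·e^(−x/42) dx = 300.607.
Boundary: ½(f(10) + f(34)) = ½(7.88128 + 15.1324) = 11.5068.
Running total after boundary: 312.114.
Correction k=1: B_{2}/2! · (f^{(1)}(34) − f^{(1)}(10)) = 1/12 · (0.0847752 − 0.600478) = -0.0429752.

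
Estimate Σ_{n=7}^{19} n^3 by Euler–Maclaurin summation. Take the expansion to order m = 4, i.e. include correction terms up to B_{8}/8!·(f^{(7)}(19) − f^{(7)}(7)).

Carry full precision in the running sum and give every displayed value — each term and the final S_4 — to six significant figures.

S_4 ≈ 35659.0

∫_7^19 x^3 dx evaluates to 31980.0.
Endpoint term: (f(7) + f(19))/2 = (343.000 + 6859.00)/2 = 3601.00.
Running total after boundary: 35581.0.
Correction k=1: B_{2}/2! · (f^{(1)}(19) − f^{(1)}(7)) = 1/12 · (1083.00 − 147.000) = 78.0000.
Running total after k=1: 35659.0.
Correction k=2: B_{4}/4! · (f^{(3)}(19) − f^{(3)}(7)) = −1/720 · (6.00000 − 6.00000) = 0.00000.
Running total after k=2: 35659.0.
Correction k=3: B_{6}/6! · (f^{(5)}(19) − f^{(5)}(7)) = 1/30240 · (0.00000 − 0.00000) = 0.00000.
Running total after k=3: 35659.0.
Correction k=4: B_{8}/8! · (f^{(7)}(19) − f^{(7)}(7)) = −1/1209600 · (0.00000 − 0.00000) = 0.00000.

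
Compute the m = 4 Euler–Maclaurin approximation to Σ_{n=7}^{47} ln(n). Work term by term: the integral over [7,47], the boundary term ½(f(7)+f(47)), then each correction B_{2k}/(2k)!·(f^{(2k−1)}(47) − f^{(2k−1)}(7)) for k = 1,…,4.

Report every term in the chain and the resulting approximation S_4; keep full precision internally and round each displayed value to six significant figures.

Integral: ∫_7^47 ln(x) dx = 127.336.
Boundary: ½(f(7) + f(47)) = ½(1.94591 + 3.85015) = 2.89803.
Integral + boundary = 130.234.
Order-1 term: 1/12 · (0.0212766 − 0.142857) = -0.0101317.
Running total after k=1: 130.223.
Order-2 term: −1/720 · (1.92636e-05 − 0.00583090) = 8.07172e-06.
Running total after k=2: 130.223.
Order-3 term: 1/30240 · (1.04646e-07 − 0.00142798) = -4.72180e-08.
Running total after k=3: 130.223.
Order-4 term: −1/1209600 · (1.42117e-09 − 0.000874271) = 7.22776e-10.

S_4 ≈ 130.223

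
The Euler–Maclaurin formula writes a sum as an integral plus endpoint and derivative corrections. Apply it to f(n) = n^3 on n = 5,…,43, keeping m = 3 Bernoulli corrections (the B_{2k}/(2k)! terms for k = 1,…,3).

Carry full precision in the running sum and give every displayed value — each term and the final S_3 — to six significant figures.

S_3 ≈ 894816

Integral: ∫_5^43 x^3 dx = 854544.
Endpoint term: (f(5) + f(43))/2 = (125.000 + 79507.0)/2 = 39816.0.
Integral + boundary = 894360.
Order-1 term: 1/12 · (5547.00 − 75.0000) = 456.000.
Partial sum through k=1: 894816.
Order-2 term: −1/720 · (6.00000 − 6.00000) = 0.00000.
Partial sum through k=2: 894816.
Order-3 term: 1/30240 · (0.00000 − 0.00000) = 0.00000.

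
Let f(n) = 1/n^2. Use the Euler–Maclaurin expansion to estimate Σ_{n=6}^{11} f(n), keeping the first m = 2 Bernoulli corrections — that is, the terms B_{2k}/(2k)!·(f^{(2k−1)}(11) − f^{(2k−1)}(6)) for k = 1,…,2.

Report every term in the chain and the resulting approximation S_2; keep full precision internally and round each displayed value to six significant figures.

Integral: ∫_6^11 1/x^2 dx = 0.0757576.
½[f(6) + f(11)] = ½[0.0277778 + 0.00826446] = 0.0180211.
So far: 0.0937787.
Order-1 term: 1/12 · (-0.00150263 − (-0.00925926)) = 0.000646386.
Partial sum through k=1: 0.0944251.
Order-2 term: −1/720 · (-0.000149021 − (-0.00308642)) = -4.07972e-06.

S_2 ≈ 0.0944210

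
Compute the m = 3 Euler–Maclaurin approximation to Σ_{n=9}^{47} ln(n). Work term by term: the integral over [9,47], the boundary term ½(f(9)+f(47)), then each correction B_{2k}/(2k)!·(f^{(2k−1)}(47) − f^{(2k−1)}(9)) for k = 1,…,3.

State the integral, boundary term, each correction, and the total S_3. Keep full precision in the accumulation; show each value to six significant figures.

∫_9^47 ln(x) dx evaluates to 123.182.
Boundary: ½(f(9) + f(47)) = ½(2.19722 + 3.85015) = 3.02369.
Running total after boundary: 126.206.
k=1: B_{2}/(2)! × [f^{(1)}(47) − f^{(1)}(9)] = 1/12 × (0.0212766 − 0.111111) = -0.00748621.
After k=1: 126.198.
k=2: B_{4}/(4)! × [f^{(3)}(47) − f^{(3)}(9)] = −1/720 × (1.92636e-05 − 0.00274348) = 3.78364e-06.
After k=2: 126.198.
k=3: B_{6}/(6)! × [f^{(5)}(47) − f^{(5)}(9)] = 1/30240 × (1.04646e-07 − 0.000406442) = -1.34371e-08.

S_3 ≈ 126.198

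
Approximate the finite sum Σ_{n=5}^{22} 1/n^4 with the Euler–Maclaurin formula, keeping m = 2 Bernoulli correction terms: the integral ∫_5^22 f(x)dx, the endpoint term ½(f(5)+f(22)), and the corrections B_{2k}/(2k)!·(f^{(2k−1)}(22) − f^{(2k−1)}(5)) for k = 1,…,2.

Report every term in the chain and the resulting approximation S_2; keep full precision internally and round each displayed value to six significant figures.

The integral term ∫_5^22 1/x^4 dx = 0.00263536.
Endpoint term: (f(5) + f(22))/2 = (0.00160000 + 4.26883e-06)/2 = 0.000802134.
So far: 0.00343750.
Correction k=1: B_{2}/2! · (f^{(1)}(22) − f^{(1)}(5)) = 1/12 · (-7.76152e-07 − (-0.00128000)) = 0.000106602.
Running total after k=1: 0.00354410.
Correction k=2: B_{4}/4! · (f^{(3)}(22) − f^{(3)}(5)) = −1/720 · (-4.81086e-08 − (-0.00153600)) = -2.13327e-06.

S_2 ≈ 0.00354197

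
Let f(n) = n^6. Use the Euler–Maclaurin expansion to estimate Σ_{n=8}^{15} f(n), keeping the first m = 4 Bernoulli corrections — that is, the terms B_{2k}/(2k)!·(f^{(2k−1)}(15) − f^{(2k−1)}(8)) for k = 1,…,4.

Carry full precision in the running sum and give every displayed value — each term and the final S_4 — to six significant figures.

S_4 ≈ 3.02981e+07

∫_8^15 x^6 dx evaluates to 2.41089e+07.
Boundary: ½(f(8) + f(15)) = ½(262144 + 1.13906e+07) = 5.82638e+06.
So far: 2.99353e+07.
k=1: B_{2}/(2)! × [f^{(1)}(15) − f^{(1)}(8)] = 1/12 × (4.55625e+06 − 196608) = 363304.
Running total after k=1: 3.02986e+07.
k=2: B_{4}/(4)! × [f^{(3)}(15) − f^{(3)}(8)] = −1/720 × (405000 − 61440.0) = -477.167.
Running total after k=2: 3.02981e+07.
k=3: B_{6}/(6)! × [f^{(5)}(15) − f^{(5)}(8)] = 1/30240 × (10800.0 − 5760.00) = 0.166667.
Running total after k=3: 3.02981e+07.
k=4: B_{8}/(8)! × [f^{(7)}(15) − f^{(7)}(8)] = −1/1209600 × (0.00000 − 0.00000) = 0.00000.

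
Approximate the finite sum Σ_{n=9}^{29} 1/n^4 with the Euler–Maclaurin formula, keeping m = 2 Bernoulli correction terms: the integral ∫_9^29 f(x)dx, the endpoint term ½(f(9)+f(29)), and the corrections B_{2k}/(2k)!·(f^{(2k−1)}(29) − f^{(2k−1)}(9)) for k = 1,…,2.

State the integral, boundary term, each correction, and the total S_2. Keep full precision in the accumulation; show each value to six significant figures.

The integral term ∫_9^29 1/x^4 dx = 0.000443580.
Boundary: ½(f(9) + f(29)) = ½(0.000152416 + 1.41387e-06) = 7.69148e-05.
So far: 0.000520495.
k=1: B_{2}/(2)! × [f^{(1)}(29) − f^{(1)}(9)] = 1/12 × (-1.95016e-07 − (-6.77404e-05)) = 5.62878e-06.
Running total after k=1: 0.000526124.
k=2: B_{4}/(4)! × [f^{(3)}(29) − f^{(3)}(9)] = −1/720 × (-6.95657e-09 − (-2.50890e-05)) = -3.48362e-08.

S_2 ≈ 0.000526089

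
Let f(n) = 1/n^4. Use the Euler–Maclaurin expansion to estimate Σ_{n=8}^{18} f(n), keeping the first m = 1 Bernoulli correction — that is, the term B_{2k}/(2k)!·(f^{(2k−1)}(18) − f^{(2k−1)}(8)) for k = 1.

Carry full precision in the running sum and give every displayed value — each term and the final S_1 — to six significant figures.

S_1 ≈ 0.000730715

Integral: ∫_8^18 1/x^4 dx = 0.000593886.
Boundary: ½(f(8) + f(18)) = ½(0.000244141 + 9.52599e-06) = 0.000126833.
So far: 0.000720719.
Order-1 term: 1/12 · (-2.11689e-06 − (-0.000122070)) = 9.99612e-06.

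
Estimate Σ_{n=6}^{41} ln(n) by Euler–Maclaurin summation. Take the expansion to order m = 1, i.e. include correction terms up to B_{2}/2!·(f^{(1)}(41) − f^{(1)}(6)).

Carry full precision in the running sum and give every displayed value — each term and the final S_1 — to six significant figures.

∫_6^41 ln(x) dx evaluates to 106.506.
Boundary: ½(f(6) + f(41)) = ½(1.79176 + 3.71357) = 2.75267.
Running total after boundary: 109.259.
k=1: B_{2}/(2)! × [f^{(1)}(41) − f^{(1)}(6)] = 1/12 × (0.0243902 − 0.166667) = -0.0118564.

S_1 ≈ 109.247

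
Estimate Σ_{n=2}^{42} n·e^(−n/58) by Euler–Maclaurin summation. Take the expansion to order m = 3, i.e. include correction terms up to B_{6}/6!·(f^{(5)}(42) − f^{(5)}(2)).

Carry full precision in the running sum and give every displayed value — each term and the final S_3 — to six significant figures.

S_3 ≈ 561.619

The integral term ∫_2^42 x·e^(−x/58) dx = 550.540.
½[f(2) + f(42)] = ½[1.93221 + 20.3592] = 11.1457.
Integral + boundary = 561.686.
Correction k=1: B_{2}/2! · (f^{(1)}(42) − f^{(1)}(2)) = 1/12 · (0.133722 − 0.932791) = -0.0665891.
Running total after k=1: 561.619.
Correction k=2: B_{4}/4! · (f^{(3)}(42) − f^{(3)}(2)) = −1/720 · (0.000327945 − 0.000851665) = 7.27389e-07.
Running total after k=2: 561.619.
Correction k=3: B_{6}/6! · (f^{(5)}(42) − f^{(5)}(2)) = 1/30240 · (1.83157e-07 − 4.23913e-07) = -7.96152e-12.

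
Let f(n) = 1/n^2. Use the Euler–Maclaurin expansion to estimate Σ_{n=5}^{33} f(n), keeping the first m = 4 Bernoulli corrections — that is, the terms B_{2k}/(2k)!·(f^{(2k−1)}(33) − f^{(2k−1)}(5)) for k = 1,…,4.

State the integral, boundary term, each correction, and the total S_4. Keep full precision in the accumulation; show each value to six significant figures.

Integral: ∫_5^33 1/x^2 dx = 0.169697.
Endpoint term: (f(5) + f(33))/2 = (0.0400000 + 0.000918274)/2 = 0.0204591.
Running total after boundary: 0.190156.
k=1: B_{2}/(2)! × [f^{(1)}(33) − f^{(1)}(5)] = 1/12 × (-5.56529e-05 − (-0.0160000)) = 0.00132870.
Partial sum through k=1: 0.191485.
k=2: B_{4}/(4)! × [f^{(3)}(33) − f^{(3)}(5)] = −1/720 × (-6.13256e-07 − (-0.00768000)) = -1.06658e-05.
Partial sum through k=2: 0.191474.
k=3: B_{6}/(6)! × [f^{(5)}(33) − f^{(5)}(5)] = 1/30240 × (-1.68941e-08 − (-0.00921600)) = 3.04761e-07.
Partial sum through k=3: 0.191474.
k=4: B_{8}/(8)! × [f^{(7)}(33) − f^{(7)}(5)] = −1/1209600 × (-8.68750e-10 − (-0.0206438)) = -1.70667e-08.

S_4 ≈ 0.191474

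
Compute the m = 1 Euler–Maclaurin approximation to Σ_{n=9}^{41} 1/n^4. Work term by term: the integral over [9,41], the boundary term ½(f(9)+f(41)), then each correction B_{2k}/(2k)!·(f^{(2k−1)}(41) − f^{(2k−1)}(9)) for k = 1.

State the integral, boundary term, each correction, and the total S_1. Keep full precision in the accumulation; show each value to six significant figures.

∫_9^41 1/x^4 dx evaluates to 0.000452411.
½[f(9) + f(41)] = ½[0.000152416 + 3.53887e-07] = 7.63848e-05.
Integral + boundary = 0.000528796.
Correction k=1: B_{2}/2! · (f^{(1)}(41) − f^{(1)}(9)) = 1/12 · (-3.45256e-08 − (-6.77404e-05)) = 5.64215e-06.

S_1 ≈ 0.000534438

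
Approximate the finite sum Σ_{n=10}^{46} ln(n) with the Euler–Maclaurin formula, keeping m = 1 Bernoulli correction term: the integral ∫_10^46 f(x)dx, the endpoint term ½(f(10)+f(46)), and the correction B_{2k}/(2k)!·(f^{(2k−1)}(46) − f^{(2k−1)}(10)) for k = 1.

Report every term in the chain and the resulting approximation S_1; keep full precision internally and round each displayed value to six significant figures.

Integral: ∫_10^46 ln(x) dx = 117.092.
Boundary: ½(f(10) + f(46)) = ½(2.30259 + 3.82864) = 3.06561.
Integral + boundary = 120.157.
Correction k=1: B_{2}/2! · (f^{(1)}(46) − f^{(1)}(10)) = 1/12 · (0.0217391 − 0.100000) = -0.00652174.

S_1 ≈ 120.151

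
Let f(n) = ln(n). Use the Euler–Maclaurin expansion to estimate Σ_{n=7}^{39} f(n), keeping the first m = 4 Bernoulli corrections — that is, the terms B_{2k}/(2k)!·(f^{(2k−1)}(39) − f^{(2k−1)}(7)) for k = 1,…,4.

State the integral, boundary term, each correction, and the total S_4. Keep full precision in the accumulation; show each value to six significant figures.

S_4 ≈ 100.053

∫_7^39 ln(x) dx evaluates to 97.2575.
½[f(7) + f(39)] = ½[1.94591 + 3.66356] = 2.80474.
Running total after boundary: 100.062.
k=1: B_{2}/(2)! × [f^{(1)}(39) − f^{(1)}(7)] = 1/12 × (0.0256410 − 0.142857) = -0.00976801.
Running total after k=1: 100.053.
k=2: B_{4}/(4)! × [f^{(3)}(39) − f^{(3)}(7)] = −1/720 × (3.37160e-05 − 0.00583090) = 8.05165e-06.
Running total after k=2: 100.053.
k=3: B_{6}/(6)! × [f^{(5)}(39) − f^{(5)}(7)] = 1/30240 × (2.66004e-07 − 0.00142798) = -4.72126e-08.
Running total after k=3: 100.053.
k=4: B_{8}/(8)! × [f^{(7)}(39) − f^{(7)}(7)] = −1/1209600 × (5.24663e-09 − 0.000874271) = 7.22773e-10.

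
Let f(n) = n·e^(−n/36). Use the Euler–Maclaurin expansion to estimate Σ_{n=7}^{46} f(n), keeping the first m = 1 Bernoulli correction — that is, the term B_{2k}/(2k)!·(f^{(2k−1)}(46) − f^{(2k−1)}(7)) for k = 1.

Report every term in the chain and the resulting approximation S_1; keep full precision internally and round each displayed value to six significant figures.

S_1 ≈ 461.093

The integral term ∫_7^46 x·e^(−x/36) dx = 451.864.
½[f(7) + f(46)] = ½[5.76304 + 12.8182] = 9.29061.
So far: 461.154.
Correction k=1: B_{2}/2! · (f^{(1)}(46) − f^{(1)}(7)) = 1/12 · (-0.0774044 − 0.663207) = -0.0617176.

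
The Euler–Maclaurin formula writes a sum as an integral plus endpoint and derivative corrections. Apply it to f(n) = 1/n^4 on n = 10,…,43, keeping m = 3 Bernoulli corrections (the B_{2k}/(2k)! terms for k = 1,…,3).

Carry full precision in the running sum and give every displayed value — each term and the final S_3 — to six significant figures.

The integral term ∫_10^43 1/x^4 dx = 0.000329141.
½[f(10) + f(43)] = ½[0.000100000 + 2.92500e-07] = 5.01463e-05.
Running total after boundary: 0.000379287.
k=1: B_{2}/(2)! × [f^{(1)}(43) − f^{(1)}(10)] = 1/12 × (-2.72093e-08 − (-4.00000e-05)) = 3.33107e-06.
Running total after k=1: 0.000382618.
k=2: B_{4}/(4)! × [f^{(3)}(43) − f^{(3)}(10)] = −1/720 × (-4.41471e-10 − (-1.20000e-05)) = -1.66661e-08.
Running total after k=2: 0.000382601.
k=3: B_{6}/(6)! × [f^{(5)}(43) − f^{(5)}(10)] = 1/30240 × (-1.33707e-11 − (-6.72000e-06)) = 2.22222e-10.

S_3 ≈ 0.000382602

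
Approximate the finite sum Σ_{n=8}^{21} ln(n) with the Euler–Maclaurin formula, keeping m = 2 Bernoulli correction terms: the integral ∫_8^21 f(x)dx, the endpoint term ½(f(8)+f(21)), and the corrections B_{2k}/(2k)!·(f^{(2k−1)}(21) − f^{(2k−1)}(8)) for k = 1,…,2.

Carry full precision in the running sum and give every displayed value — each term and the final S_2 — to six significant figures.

S_2 ≈ 36.8550

∫_8^21 ln(x) dx evaluates to 34.2994.
Boundary: ½(f(8) + f(21)) = ½(2.07944 + 3.04452) = 2.56198.
Integral + boundary = 36.8614.
k=1: B_{2}/(2)! × [f^{(1)}(21) − f^{(1)}(8)] = 1/12 × (0.0476190 − 0.125000) = -0.00644841.
Partial sum through k=1: 36.8550.
k=2: B_{4}/(4)! × [f^{(3)}(21) − f^{(3)}(8)] = −1/720 × (0.000215959 − 0.00390625) = 5.12540e-06.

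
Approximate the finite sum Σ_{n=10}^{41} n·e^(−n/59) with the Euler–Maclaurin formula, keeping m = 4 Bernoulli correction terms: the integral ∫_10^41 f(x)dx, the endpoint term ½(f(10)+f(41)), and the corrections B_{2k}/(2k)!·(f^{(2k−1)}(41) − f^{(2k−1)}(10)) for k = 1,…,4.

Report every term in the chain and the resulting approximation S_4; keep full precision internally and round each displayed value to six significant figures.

∫_10^41 x·e^(−x/59) dx evaluates to 491.518.
½[f(10) + f(41)] = ½[8.44094 + 20.4638] = 14.4524.
Integral + boundary = 505.970.
Correction k=1: B_{2}/2! · (f^{(1)}(41) − f^{(1)}(10)) = 1/12 · (0.152273 − 0.701027) = -0.0457295.
Running total after k=1: 505.924.
Correction k=2: B_{4}/4! · (f^{(3)}(41) − f^{(3)}(10)) = −1/720 · (0.000330510 − 0.000686359) = 4.94234e-07.
Running total after k=2: 505.924.
Correction k=3: B_{6}/6! · (f^{(5)}(41) − f^{(5)}(10)) = 1/30240 · (1.77327e-07 − 3.36493e-07) = -5.26340e-12.
Running total after k=3: 505.924.
Correction k=4: B_{8}/8! · (f^{(7)}(41) − f^{(7)}(10)) = −1/1209600 · (7.46072e-11 − 1.36688e-10) = 5.13237e-17.

S_4 ≈ 505.924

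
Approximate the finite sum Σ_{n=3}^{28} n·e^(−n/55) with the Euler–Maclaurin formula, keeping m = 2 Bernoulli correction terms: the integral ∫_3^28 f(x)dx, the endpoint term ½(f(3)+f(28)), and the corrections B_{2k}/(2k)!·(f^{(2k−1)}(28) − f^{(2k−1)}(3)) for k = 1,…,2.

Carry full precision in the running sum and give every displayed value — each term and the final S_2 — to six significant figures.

S_2 ≈ 286.690

Integral: ∫_3^28 x·e^(−x/55) dx = 276.905.
Endpoint term: (f(3) + f(28))/2 = (2.84075 + 16.8292)/2 = 9.83496.
Integral + boundary = 286.740.
Order-1 term: 1/12 · (0.295057 − 0.895266) = -0.0500174.
After k=1: 286.690.
Order-2 term: −1/720 · (0.000494922 − 0.000922015) = 5.93185e-07.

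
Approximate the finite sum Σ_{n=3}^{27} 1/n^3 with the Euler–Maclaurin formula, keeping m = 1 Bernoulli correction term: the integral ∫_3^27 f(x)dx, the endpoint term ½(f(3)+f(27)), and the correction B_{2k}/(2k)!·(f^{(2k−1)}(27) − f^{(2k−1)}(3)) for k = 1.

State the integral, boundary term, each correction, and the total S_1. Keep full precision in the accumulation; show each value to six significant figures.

S_1 ≈ 0.0764996

The integral term ∫_3^27 1/x^3 dx = 0.0548697.
½[f(3) + f(27)] = ½[0.0370370 + 5.08053e-05] = 0.0185439.
Running total after boundary: 0.0734136.
k=1: B_{2}/(2)! × [f^{(1)}(27) − f^{(1)}(3)] = 1/12 × (-5.64503e-06 − (-0.0370370)) = 0.00308595.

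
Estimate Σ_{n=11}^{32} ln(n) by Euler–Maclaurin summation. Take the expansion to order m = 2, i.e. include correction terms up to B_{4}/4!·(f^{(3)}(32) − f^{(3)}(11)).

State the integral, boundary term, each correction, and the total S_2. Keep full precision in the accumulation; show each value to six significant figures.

∫_11^32 ln(x) dx evaluates to 63.5267.
Endpoint term: (f(11) + f(32))/2 = (2.39790 + 3.46574)/2 = 2.93182.
So far: 66.4585.
k=1: B_{2}/(2)! × [f^{(1)}(32) − f^{(1)}(11)] = 1/12 × (0.0312500 − 0.0909091) = -0.00497159.
After k=1: 66.4535.
k=2: B_{4}/(4)! × [f^{(3)}(32) − f^{(3)}(11)] = −1/720 × (6.10352e-05 − 0.00150263) = 2.00221e-06.

S_2 ≈ 66.4535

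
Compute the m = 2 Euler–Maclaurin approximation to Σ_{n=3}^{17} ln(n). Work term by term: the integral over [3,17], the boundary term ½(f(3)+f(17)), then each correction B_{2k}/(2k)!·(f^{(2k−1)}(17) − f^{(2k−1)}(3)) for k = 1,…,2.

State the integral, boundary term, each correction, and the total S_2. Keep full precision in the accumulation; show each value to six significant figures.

∫_3^17 ln(x) dx evaluates to 30.8688.
Endpoint term: (f(3) + f(17))/2 = (1.09861 + 2.83321)/2 = 1.96591.
Running total after boundary: 32.8347.
Order-1 term: 1/12 · (0.0588235 − 0.333333) = -0.0228758.
Partial sum through k=1: 32.8118.
Order-2 term: −1/720 · (0.000407083 − 0.0740741) = 0.000102315.

S_2 ≈ 32.8119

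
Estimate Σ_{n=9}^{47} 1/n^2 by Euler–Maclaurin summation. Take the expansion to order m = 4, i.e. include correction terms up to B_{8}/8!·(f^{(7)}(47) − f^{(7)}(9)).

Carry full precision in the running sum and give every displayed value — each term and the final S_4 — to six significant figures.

Integral: ∫_9^47 1/x^2 dx = 0.0898345.
½[f(9) + f(47)] = ½[0.0123457 + 0.000452694] = 0.00639919.
Running total after boundary: 0.0962337.
Correction k=1: B_{2}/2! · (f^{(1)}(47) − f^{(1)}(9)) = 1/12 · (-1.92636e-05 − (-0.00274348)) = 0.000227018.
Partial sum through k=1: 0.0964607.
Correction k=2: B_{4}/4! · (f^{(3)}(47) − f^{(3)}(9)) = −1/720 · (-1.04646e-07 − (-0.000406442)) = -5.64358e-07.
Partial sum through k=2: 0.0964602.
Correction k=3: B_{6}/6! · (f^{(5)}(47) − f^{(5)}(9)) = 1/30240 · (-1.42117e-09 − (-0.000150534)) = 4.97793e-09.
Partial sum through k=3: 0.0964602.
Correction k=4: B_{8}/8! · (f^{(7)}(47) − f^{(7)}(9)) = −1/1209600 · (-3.60280e-11 − (-0.000104073)) = -8.60391e-11.

S_4 ≈ 0.0964602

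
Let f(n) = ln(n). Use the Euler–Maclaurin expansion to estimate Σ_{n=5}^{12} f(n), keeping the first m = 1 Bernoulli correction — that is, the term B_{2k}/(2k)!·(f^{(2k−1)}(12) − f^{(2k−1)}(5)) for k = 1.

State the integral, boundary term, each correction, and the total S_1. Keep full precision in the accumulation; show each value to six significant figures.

The integral term ∫_5^12 ln(x) dx = 14.7717.
Endpoint term: (f(5) + f(12))/2 = (1.60944 + 2.48491)/2 = 2.04717.
Running total after boundary: 16.8189.
Order-1 term: 1/12 · (0.0833333 − 0.200000) = -0.00972222.

S_1 ≈ 16.8091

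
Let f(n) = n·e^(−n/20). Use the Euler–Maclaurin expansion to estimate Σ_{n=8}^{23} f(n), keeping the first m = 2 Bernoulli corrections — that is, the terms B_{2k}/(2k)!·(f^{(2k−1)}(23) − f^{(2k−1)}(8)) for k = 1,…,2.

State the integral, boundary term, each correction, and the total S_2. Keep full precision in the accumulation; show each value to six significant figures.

S_2 ≈ 109.357

Integral: ∫_8^23 x·e^(−x/20) dx = 103.072.
½[f(8) + f(23)] = ½[5.36256 + 7.28265] = 6.32260.
Integral + boundary = 109.394.
Order-1 term: 1/12 · (-0.0474955 − 0.402192) = -0.0374740.
Partial sum through k=1: 109.357.
Order-2 term: −1/720 · (0.00146445 − 0.00435708) = 4.01755e-06.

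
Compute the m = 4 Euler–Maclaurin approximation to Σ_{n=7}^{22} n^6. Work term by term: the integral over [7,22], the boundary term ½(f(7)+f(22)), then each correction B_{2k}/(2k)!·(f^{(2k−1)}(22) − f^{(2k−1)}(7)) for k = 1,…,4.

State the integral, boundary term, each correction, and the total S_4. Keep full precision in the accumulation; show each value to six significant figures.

S_4 ≈ 4.15535e+08

Integral: ∫_7^22 x^6 dx = 3.56219e+08.
½[f(7) + f(22)] = ½[117649 + 1.13380e+08] = 5.67488e+07.
So far: 4.12968e+08.
Order-1 term: 1/12 · (3.09218e+07 − 100842) = 2.56841e+06.
Partial sum through k=1: 4.15536e+08.
Order-2 term: −1/720 · (1.27776e+06 − 41160.0) = -1717.50.
Partial sum through k=2: 4.15535e+08.
Order-3 term: 1/30240 · (15840.0 − 5040.00) = 0.357143.
Partial sum through k=3: 4.15535e+08.
Order-4 term: −1/1209600 · (0.00000 − 0.00000) = 0.00000.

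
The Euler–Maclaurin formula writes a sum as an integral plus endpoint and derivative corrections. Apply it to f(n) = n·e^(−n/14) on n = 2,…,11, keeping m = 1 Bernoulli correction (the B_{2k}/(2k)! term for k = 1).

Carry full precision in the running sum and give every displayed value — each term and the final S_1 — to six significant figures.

S_1 ≈ 37.9727

Integral: ∫_2^11 x·e^(−x/14) dx = 34.6527.
Boundary: ½(f(2) + f(11)) = ½(1.73376 + 5.01373) = 3.37375.
Integral + boundary = 38.0265.
Correction k=1: B_{2}/2! · (f^{(1)}(11) − f^{(1)}(2)) = 1/12 · (0.0976701 − 0.743038) = -0.0537807.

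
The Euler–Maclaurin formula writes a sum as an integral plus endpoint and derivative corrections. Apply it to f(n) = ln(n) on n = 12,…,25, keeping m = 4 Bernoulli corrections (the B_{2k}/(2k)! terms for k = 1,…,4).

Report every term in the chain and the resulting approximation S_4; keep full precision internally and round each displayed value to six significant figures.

The integral term ∫_12^25 ln(x) dx = 37.6530.
½[f(12) + f(25)] = ½[2.48491 + 3.21888] = 2.85189.
Running total after boundary: 40.5049.
Order-1 term: 1/12 · (0.0400000 − 0.0833333) = -0.00361111.
Partial sum through k=1: 40.5013.
Order-2 term: −1/720 · (0.000128000 − 0.00115741) = 1.42973e-06.
Partial sum through k=2: 40.5013.
Order-3 term: 1/30240 · (2.45760e-06 − 9.64506e-05) = -3.10823e-09.
Partial sum through k=3: 40.5013.
Order-4 term: −1/1209600 · (1.17965e-07 − 2.00939e-05) = 1.65145e-11.

S_4 ≈ 40.5013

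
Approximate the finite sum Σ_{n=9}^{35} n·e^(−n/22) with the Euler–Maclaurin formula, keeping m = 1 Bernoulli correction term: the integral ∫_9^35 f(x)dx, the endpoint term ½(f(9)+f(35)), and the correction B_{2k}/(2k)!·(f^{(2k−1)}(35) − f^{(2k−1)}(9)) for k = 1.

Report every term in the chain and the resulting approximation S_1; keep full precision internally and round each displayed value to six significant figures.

S_1 ≈ 204.043

∫_9^35 x·e^(−x/22) dx evaluates to 197.531.
Boundary: ½(f(9) + f(35)) = ½(5.97828 + 7.13091) = 6.55460.
Running total after boundary: 204.085.
Order-1 term: 1/12 · (-0.120392 − 0.392514) = -0.0427421.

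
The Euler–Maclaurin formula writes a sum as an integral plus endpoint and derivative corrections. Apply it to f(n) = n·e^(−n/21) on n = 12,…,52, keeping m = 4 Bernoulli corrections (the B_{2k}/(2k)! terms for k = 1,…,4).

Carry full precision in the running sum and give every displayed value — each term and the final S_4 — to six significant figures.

S_4 ≈ 268.025

The integral term ∫_12^52 x·e^(−x/21) dx = 262.481.
Endpoint term: (f(12) + f(52))/2 = (6.77662 + 4.37127)/2 = 5.57394.
Running total after boundary: 268.055.
Correction k=1: B_{2}/2! · (f^{(1)}(52) − f^{(1)}(12)) = 1/12 · (-0.124093 − 0.242022) = -0.0305096.
Partial sum through k=1: 268.025.
Correction k=2: B_{4}/4! · (f^{(3)}(52) − f^{(3)}(12)) = −1/720 · (9.98479e-05 − 0.00310988) = 4.18060e-06.
Partial sum through k=2: 268.025.
Correction k=3: B_{6}/6! · (f^{(5)}(52) − f^{(5)}(12)) = 1/30240 · (1.09090e-06 − 1.28593e-05) = -3.89168e-10.
Partial sum through k=3: 268.025.
Correction k=4: B_{8}/8! · (f^{(7)}(52) − f^{(7)}(12)) = −1/1209600 · (4.43397e-09 − 4.23283e-08) = 3.13280e-14.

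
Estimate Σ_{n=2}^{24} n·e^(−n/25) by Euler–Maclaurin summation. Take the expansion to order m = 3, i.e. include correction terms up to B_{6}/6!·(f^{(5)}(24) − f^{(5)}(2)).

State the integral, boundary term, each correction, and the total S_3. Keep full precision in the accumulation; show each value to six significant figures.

S_3 ≈ 159.508

The integral term ∫_2^24 x·e^(−x/25) dx = 154.060.
Boundary: ½(f(2) + f(24)) = ½(1.84623 + 9.18943) = 5.51783.
Integral + boundary = 159.578.
k=1: B_{2}/(2)! × [f^{(1)}(24) − f^{(1)}(2)] = 1/12 × (0.0153157 − 0.849267) = -0.0694959.
Partial sum through k=1: 159.508.
k=2: B_{4}/(4)! × [f^{(3)}(24) − f^{(3)}(2)] = −1/720 × (0.00124976 − 0.00431280) = 4.25422e-06.
Partial sum through k=2: 159.508.
k=3: B_{6}/(6)! × [f^{(5)}(24) − f^{(5)}(2)] = 1/30240 × (3.96003e-06 − 1.16268e-05) = -2.53532e-10.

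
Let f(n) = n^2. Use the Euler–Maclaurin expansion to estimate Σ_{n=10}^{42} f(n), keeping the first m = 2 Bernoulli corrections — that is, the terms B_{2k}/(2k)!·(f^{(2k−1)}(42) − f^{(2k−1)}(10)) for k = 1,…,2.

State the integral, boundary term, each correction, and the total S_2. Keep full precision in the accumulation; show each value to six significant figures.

∫_10^42 x^2 dx evaluates to 24362.7.
½[f(10) + f(42)] = ½[100.000 + 1764.00] = 932.000.
Integral + boundary = 25294.7.
k=1: B_{2}/(2)! × [f^{(1)}(42) − f^{(1)}(10)] = 1/12 × (84.0000 − 20.0000) = 5.33333.
Partial sum through k=1: 25300.0.
k=2: B_{4}/(4)! × [f^{(3)}(42) − f^{(3)}(10)] = −1/720 × (0.00000 − 0.00000) = 0.00000.

S_2 ≈ 25300.0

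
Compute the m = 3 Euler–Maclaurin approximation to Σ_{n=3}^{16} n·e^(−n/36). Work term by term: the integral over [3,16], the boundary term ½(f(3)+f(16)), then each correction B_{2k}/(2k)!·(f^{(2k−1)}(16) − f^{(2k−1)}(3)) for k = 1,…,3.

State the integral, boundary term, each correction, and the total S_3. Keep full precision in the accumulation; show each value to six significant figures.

S_3 ≈ 97.9216

∫_3^16 x·e^(−x/36) dx evaluates to 91.4527.
½[f(3) + f(16)] = ½[2.76013 + 10.2589] = 6.50951.
So far: 97.9622.
k=1: B_{2}/(2)! × [f^{(1)}(16) − f^{(1)}(3)] = 1/12 × (0.356211 − 0.843374) = -0.0405969.
Running total after k=1: 97.9216.
k=2: B_{4}/(4)! × [f^{(3)}(16) − f^{(3)}(3)] = −1/720 × (0.00126433 − 0.00207057) = 1.11978e-06.
Running total after k=2: 97.9216.
k=3: B_{6}/(6)! × [f^{(5)}(16) − f^{(5)}(3)] = 1/30240 × (1.73905e-06 − 2.69321e-06) = -3.15528e-11.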